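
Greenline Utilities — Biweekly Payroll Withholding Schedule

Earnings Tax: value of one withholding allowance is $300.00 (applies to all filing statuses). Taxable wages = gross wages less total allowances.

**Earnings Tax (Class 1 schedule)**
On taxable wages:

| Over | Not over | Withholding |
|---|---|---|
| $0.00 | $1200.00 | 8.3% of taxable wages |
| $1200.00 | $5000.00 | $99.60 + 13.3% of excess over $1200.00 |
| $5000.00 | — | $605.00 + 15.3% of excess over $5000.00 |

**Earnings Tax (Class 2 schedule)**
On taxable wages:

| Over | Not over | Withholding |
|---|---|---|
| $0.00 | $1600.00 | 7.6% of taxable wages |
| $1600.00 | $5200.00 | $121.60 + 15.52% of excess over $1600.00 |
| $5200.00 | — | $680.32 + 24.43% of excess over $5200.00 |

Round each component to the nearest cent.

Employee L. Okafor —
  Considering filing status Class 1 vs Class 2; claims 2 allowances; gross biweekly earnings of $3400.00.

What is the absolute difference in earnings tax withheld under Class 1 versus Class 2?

Earnings Tax (Class 1): taxable = $3400.00 − 2×$300.00 = $2800.00
  $99.60 + 13.3% × ($2800.00 − $1200.00) = $99.60 + 13.3% × $1600.00 = $312.40
Earnings Tax (Class 2): taxable = $3400.00 − 2×$300.00 = $2800.00
  $121.60 + 15.52% × ($2800.00 − $1600.00) = $121.60 + 15.52% × $1200.00 = $307.84
Difference: |$312.40 − $307.84| = $4.56 (higher under Class 1)

$4.56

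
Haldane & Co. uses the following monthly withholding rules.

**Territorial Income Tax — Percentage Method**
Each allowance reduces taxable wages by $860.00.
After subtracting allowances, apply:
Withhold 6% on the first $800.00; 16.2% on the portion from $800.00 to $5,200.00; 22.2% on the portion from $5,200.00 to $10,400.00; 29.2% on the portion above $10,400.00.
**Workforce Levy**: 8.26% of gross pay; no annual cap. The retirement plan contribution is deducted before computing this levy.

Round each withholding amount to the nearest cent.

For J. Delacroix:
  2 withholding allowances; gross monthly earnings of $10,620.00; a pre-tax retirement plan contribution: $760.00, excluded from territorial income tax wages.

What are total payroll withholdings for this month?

Territorial Income Tax: taxable = $10,620.00 − $760.00 − 2×$860.00 = $8,140.00
  $760.80 + 22.2% × ($8,140.00 − $5,200.00) = $760.80 + 22.2% × $2,940.00 = $1,413.48
Workforce Levy: 8.26% × $9,860.00 = $814.44
Total: $1,413.48 + $814.44 = $2,227.92

$2,227.92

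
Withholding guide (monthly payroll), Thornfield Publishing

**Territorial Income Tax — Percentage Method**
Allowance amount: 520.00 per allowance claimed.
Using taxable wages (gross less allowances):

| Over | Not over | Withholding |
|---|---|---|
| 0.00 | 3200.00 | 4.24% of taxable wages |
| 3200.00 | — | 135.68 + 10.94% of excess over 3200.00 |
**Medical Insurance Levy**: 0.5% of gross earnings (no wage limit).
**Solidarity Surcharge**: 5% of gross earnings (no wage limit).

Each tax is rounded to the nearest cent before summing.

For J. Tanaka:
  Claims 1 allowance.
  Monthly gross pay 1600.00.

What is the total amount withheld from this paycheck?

Territorial Income Tax: taxable = 1600.00 − 1×520.00 = 1080.00
  4.24% × 1080.00 = 45.79
Medical Insurance Levy: 0.5% × 1600.00 = 8.00
Solidarity Surcharge: 5% × 1600.00 = 80.00
Total: 45.79 + 8.00 + 80.00 = 133.79

133.79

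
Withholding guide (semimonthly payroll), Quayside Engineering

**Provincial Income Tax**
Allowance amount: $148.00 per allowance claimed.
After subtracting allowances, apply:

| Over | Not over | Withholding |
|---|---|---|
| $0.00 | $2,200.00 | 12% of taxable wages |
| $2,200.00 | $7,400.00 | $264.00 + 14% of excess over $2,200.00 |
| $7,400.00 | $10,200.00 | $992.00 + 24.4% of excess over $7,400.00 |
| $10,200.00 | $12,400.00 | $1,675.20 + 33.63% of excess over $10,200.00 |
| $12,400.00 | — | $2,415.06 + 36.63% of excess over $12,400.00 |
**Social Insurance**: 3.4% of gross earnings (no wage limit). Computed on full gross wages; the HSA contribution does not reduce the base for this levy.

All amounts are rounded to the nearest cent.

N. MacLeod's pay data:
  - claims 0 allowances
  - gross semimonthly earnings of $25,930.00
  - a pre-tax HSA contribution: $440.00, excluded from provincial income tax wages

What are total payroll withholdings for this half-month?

$8,091.55

Provincial Income Tax: taxable = $25,930.00 − $440.00 = $25,490.00
  $2,415.06 + 36.63% × ($25,490.00 − $12,400.00) = $2,415.06 + 36.63% × $13,090.00 = $7,209.93
Social Insurance: 3.4% × $25,930.00 = $881.62
Total: $7,209.93 + $881.62 = $8,091.55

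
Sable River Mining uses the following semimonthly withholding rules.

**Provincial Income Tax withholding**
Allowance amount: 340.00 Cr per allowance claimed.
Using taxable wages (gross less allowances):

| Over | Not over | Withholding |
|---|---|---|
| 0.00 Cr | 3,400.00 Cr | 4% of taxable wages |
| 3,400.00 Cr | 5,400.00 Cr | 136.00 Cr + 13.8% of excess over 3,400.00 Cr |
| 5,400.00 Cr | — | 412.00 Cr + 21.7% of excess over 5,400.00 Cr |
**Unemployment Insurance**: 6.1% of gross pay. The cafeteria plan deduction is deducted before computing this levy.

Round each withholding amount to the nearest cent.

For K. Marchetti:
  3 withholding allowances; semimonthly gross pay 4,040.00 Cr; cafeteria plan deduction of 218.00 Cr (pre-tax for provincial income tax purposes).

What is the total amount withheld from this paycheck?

Provincial Income Tax: taxable = 4,040.00 Cr − 218.00 Cr − 3×340.00 Cr = 2,802.00 Cr
  4% × 2,802.00 Cr = 112.08 Cr
Unemployment Insurance: 6.1% × 3,822.00 Cr = 233.14 Cr
Total: 112.08 Cr + 233.14 Cr = 345.22 Cr

345.22 Cr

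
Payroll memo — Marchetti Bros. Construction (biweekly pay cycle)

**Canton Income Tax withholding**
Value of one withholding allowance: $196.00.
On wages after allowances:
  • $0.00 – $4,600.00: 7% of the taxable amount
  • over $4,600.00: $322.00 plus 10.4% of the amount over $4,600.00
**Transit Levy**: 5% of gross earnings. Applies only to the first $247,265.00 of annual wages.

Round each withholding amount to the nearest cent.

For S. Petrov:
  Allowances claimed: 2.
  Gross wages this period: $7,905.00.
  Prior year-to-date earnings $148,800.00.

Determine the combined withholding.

$1,020.20

Canton Income Tax: taxable = $7,905.00 − 2×$196.00 = $7,513.00
  $322.00 + 10.4% × ($7,513.00 − $4,600.00) = $322.00 + 10.4% × $2,913.00 = $624.95
Transit Levy: 5% × $7,905.00 = $395.25
Total: $624.95 + $395.25 = $1,020.20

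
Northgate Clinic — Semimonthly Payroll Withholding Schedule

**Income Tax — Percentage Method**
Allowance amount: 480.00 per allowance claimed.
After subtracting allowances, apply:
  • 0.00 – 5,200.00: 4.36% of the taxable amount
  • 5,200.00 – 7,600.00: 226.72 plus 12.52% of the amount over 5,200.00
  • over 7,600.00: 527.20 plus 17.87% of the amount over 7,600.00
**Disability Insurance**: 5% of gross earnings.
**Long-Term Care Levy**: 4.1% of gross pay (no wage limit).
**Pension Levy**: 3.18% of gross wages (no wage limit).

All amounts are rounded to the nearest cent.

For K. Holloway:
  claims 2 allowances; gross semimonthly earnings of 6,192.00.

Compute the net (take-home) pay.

5,200.89

Income Tax: taxable = 6,192.00 − 2×480.00 = 5,232.00
  226.72 + 12.52% × (5,232.00 − 5,200.00) = 226.72 + 12.52% × 32.00 = 230.73
Disability Insurance: 5% × 6,192.00 = 309.60
Long-Term Care Levy: 4.1% × 6,192.00 = 253.87
Pension Levy: 3.18% × 6,192.00 = 196.91
Total withheld: 230.73 + 309.60 + 253.87 + 196.91 = 991.11
Net pay: 6,192.00 − 991.11 = 5,200.89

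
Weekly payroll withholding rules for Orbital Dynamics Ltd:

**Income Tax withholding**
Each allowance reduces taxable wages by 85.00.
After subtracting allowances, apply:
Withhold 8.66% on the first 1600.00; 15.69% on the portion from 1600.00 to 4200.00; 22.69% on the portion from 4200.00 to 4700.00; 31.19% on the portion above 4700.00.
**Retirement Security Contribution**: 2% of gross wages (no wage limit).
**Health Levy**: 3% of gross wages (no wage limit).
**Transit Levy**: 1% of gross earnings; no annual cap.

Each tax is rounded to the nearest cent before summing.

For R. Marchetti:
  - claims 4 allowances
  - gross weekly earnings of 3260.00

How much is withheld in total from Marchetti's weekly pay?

Income Tax: taxable = 3260.00 − 4×85.00 = 2920.00
  138.56 + 15.69% × (2920.00 − 1600.00) = 138.56 + 15.69% × 1320.00 = 345.67
Retirement Security Contribution: 2% × 3260.00 = 65.20
Health Levy: 3% × 3260.00 = 97.80
Transit Levy: 1% × 3260.00 = 32.60
Total: 345.67 + 65.20 + 97.80 + 32.60 = 541.27

541.27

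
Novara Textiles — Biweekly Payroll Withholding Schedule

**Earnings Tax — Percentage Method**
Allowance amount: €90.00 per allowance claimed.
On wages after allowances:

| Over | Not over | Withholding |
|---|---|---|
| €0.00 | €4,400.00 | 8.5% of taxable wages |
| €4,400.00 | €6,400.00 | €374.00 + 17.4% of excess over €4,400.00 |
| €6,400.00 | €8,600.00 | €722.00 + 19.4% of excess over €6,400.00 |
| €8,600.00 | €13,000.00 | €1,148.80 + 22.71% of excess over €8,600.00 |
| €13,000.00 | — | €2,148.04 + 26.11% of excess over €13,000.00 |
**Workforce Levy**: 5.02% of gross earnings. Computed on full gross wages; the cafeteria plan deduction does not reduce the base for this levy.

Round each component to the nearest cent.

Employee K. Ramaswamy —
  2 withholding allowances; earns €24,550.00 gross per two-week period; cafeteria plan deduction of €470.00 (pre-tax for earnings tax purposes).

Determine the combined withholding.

€6,226.44

Earnings Tax: taxable = €24,550.00 − €470.00 − 2×€90.00 = €23,900.00
  €2,148.04 + 26.11% × (€23,900.00 − €13,000.00) = €2,148.04 + 26.11% × €10,900.00 = €4,994.03
Workforce Levy: 5.02% × €24,550.00 = €1,232.41
Total: €4,994.03 + €1,232.41 = €6,226.44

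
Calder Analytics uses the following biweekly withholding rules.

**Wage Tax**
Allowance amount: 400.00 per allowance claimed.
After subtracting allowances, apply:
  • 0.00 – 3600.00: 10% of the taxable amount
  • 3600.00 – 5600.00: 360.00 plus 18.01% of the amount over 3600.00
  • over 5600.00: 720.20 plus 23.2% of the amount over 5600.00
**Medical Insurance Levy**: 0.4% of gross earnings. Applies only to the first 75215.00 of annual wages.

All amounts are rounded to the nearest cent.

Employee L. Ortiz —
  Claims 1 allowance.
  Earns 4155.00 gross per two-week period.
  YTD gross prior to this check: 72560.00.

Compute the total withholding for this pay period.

398.54

Wage Tax: taxable = 4155.00 − 1×400.00 = 3755.00
  360.00 + 18.01% × (3755.00 − 3600.00) = 360.00 + 18.01% × 155.00 = 387.92
Medical Insurance Levy: cap 75215.00 − YTD 72560.00 = 2655.00 subject; 0.4% × 2655.00 = 10.62
Total: 387.92 + 10.62 = 398.54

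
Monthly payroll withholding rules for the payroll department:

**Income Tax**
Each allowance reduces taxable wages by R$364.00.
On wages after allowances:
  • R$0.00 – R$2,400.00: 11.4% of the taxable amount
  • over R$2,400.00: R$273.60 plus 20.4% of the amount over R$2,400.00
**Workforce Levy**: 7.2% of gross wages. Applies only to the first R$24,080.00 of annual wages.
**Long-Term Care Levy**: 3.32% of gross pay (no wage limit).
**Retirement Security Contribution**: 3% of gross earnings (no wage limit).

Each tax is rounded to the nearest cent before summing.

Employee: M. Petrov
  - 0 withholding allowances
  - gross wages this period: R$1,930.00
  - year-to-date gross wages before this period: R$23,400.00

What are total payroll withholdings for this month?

R$390.96

Income Tax: taxable = R$1,930.00
  11.4% × R$1,930.00 = R$220.02
Workforce Levy: cap R$24,080.00 − YTD R$23,400.00 = R$680.00 subject; 7.2% × R$680.00 = R$48.96
Long-Term Care Levy: 3.32% × R$1,930.00 = R$64.08
Retirement Security Contribution: 3% × R$1,930.00 = R$57.90
Total: R$220.02 + R$48.96 + R$64.08 + R$57.90 = R$390.96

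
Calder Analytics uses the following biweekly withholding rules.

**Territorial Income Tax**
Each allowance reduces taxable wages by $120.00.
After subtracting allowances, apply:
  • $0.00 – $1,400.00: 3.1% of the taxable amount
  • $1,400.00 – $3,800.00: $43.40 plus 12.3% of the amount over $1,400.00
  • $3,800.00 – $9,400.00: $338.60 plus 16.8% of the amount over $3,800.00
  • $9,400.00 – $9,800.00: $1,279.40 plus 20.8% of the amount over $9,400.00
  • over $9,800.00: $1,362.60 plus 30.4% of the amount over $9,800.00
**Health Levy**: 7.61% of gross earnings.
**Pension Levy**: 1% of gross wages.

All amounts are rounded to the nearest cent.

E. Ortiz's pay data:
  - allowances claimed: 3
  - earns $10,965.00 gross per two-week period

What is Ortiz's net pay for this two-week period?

Territorial Income Tax: taxable = $10,965.00 − 3×$120.00 = $10,605.00
  $1,362.60 + 30.4% × ($10,605.00 − $9,800.00) = $1,362.60 + 30.4% × $805.00 = $1,607.32
Health Levy: 7.61% × $10,965.00 = $834.44
Pension Levy: 1% × $10,965.00 = $109.65
Total withheld: $1,607.32 + $834.44 + $109.65 = $2,551.41
Net pay: $10,965.00 − $2,551.41 = $8,413.59

$8,413.59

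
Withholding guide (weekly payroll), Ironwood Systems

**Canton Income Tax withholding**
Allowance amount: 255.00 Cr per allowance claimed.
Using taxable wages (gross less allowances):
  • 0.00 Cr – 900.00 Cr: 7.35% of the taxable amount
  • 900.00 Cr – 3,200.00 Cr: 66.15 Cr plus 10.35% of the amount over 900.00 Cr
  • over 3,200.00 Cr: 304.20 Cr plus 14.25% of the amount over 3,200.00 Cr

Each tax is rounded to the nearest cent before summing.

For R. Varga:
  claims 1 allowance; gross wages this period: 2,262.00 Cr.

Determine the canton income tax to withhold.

Canton Income Tax: taxable = 2,262.00 Cr − 1×255.00 Cr = 2,007.00 Cr
  66.15 Cr + 10.35% × (2,007.00 Cr − 900.00 Cr) = 66.15 Cr + 10.35% × 1,107.00 Cr = 180.72 Cr

180.72 Cr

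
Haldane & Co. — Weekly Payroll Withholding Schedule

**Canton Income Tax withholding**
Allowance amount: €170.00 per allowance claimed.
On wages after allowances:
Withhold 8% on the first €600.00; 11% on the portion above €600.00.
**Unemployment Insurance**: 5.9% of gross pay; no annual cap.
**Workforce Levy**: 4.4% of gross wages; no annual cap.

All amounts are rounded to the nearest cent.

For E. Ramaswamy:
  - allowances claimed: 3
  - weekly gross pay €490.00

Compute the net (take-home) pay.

Canton Income Tax: taxable = €490.00 − 3×€170.00 = €-20.00
  Taxable ≤ 0 → €0.00
Unemployment Insurance: 5.9% × €490.00 = €28.91
Workforce Levy: 4.4% × €490.00 = €21.56
Total withheld: €0.00 + €28.91 + €21.56 = €50.47
Net pay: €490.00 − €50.47 = €439.53

€439.53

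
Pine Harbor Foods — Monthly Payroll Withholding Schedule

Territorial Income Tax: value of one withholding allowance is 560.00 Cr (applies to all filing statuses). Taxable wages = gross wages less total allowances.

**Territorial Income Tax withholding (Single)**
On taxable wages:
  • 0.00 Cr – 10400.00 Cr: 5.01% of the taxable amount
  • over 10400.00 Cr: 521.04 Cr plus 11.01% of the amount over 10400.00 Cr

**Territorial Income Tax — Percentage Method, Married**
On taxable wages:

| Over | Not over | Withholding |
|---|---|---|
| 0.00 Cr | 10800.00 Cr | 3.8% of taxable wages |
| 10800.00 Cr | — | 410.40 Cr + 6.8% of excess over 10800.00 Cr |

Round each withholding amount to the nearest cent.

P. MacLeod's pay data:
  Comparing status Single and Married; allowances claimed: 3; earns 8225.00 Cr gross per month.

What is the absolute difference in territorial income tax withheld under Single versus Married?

Territorial Income Tax (Single): taxable = 8225.00 Cr − 3×560.00 Cr = 6545.00 Cr
  5.01% × 6545.00 Cr = 327.90 Cr
Territorial Income Tax (Married): taxable = 8225.00 Cr − 3×560.00 Cr = 6545.00 Cr
  3.8% × 6545.00 Cr = 248.71 Cr
Difference: |327.90 Cr − 248.71 Cr| = 79.19 Cr (higher under Single)

79.19 Cr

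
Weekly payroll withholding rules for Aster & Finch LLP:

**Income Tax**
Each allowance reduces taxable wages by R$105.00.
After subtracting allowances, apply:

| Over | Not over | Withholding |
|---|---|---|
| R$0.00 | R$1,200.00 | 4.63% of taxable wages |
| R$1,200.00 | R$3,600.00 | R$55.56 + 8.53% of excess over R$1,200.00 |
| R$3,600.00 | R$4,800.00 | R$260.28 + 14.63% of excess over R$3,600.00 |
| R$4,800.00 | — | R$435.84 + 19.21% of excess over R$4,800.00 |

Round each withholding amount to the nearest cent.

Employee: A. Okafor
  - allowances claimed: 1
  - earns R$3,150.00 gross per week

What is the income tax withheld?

Income Tax: taxable = R$3,150.00 − 1×R$105.00 = R$3,045.00
  R$55.56 + 8.53% × (R$3,045.00 − R$1,200.00) = R$55.56 + 8.53% × R$1,845.00 = R$212.94

R$212.94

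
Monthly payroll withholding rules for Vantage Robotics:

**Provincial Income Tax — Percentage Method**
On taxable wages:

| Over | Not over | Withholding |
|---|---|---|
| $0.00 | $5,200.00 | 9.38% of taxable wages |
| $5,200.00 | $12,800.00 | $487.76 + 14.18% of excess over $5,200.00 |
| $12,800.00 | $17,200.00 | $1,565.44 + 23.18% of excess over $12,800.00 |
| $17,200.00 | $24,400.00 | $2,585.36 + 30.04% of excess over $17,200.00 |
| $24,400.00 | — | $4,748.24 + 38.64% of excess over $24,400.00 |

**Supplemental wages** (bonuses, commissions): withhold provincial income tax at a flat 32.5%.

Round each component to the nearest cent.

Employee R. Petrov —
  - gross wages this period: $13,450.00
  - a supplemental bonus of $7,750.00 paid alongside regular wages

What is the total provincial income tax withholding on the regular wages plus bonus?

$4,234.86

Provincial Income Tax: taxable = $13,450.00
  $1,565.44 + 23.18% × ($13,450.00 − $12,800.00) = $1,565.44 + 23.18% × $650.00 = $1,716.11
Supplemental (32.5% flat on bonus): 32.5% × $7,750.00 = $2,518.75
Total provincial income tax: $1,716.11 + $2,518.75 = $4,234.86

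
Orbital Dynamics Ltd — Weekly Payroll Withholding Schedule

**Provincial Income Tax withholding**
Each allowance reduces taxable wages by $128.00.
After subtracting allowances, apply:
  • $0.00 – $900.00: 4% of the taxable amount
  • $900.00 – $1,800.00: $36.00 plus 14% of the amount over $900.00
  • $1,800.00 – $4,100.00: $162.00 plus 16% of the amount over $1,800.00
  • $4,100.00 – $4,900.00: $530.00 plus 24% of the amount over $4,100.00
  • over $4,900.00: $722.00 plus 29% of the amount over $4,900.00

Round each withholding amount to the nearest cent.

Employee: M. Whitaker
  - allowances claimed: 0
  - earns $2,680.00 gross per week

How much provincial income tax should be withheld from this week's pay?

$302.80

Provincial Income Tax: taxable = $2,680.00
  $162.00 + 16% × ($2,680.00 − $1,800.00) = $162.00 + 16% × $880.00 = $302.80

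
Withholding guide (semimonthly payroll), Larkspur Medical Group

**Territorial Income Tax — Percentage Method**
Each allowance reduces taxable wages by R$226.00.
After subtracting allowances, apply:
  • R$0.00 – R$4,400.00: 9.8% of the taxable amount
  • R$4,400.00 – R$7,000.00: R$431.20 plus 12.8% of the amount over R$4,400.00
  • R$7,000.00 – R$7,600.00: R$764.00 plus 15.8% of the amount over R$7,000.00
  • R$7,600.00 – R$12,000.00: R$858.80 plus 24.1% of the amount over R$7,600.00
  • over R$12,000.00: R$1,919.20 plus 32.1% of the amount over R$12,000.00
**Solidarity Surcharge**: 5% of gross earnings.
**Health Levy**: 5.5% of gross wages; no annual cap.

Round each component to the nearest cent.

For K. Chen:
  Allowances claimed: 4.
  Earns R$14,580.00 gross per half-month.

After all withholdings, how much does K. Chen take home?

R$10,591.90

Territorial Income Tax: taxable = R$14,580.00 − 4×R$226.00 = R$13,676.00
  R$1,919.20 + 32.1% × (R$13,676.00 − R$12,000.00) = R$1,919.20 + 32.1% × R$1,676.00 = R$2,457.20
Solidarity Surcharge: 5% × R$14,580.00 = R$729.00
Health Levy: 5.5% × R$14,580.00 = R$801.90
Total withheld: R$2,457.20 + R$729.00 + R$801.90 = R$3,988.10
Net pay: R$14,580.00 − R$3,988.10 = R$10,591.90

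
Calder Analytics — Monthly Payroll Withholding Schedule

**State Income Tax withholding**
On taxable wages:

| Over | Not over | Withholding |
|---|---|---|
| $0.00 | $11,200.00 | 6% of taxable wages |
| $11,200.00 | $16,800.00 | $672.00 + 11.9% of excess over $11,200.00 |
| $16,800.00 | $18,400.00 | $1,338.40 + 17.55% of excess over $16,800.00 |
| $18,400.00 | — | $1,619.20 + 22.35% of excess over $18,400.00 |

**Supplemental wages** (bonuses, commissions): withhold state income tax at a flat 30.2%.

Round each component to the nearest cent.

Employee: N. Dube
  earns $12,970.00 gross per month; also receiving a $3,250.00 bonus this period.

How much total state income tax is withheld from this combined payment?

State Income Tax: taxable = $12,970.00
  $672.00 + 11.9% × ($12,970.00 − $11,200.00) = $672.00 + 11.9% × $1,770.00 = $882.63
Supplemental (30.2% flat on bonus): 30.2% × $3,250.00 = $981.50
Total state income tax: $882.63 + $981.50 = $1,864.13

$1,864.13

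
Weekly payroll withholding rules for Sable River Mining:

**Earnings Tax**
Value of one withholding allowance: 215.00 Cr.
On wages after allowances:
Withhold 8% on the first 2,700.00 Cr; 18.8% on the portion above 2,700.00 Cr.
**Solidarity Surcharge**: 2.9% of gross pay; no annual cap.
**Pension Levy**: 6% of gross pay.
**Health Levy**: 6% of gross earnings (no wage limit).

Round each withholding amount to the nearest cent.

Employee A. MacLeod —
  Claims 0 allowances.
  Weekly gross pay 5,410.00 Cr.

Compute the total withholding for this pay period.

Earnings Tax: taxable = 5,410.00 Cr
  216.00 Cr + 18.8% × (5,410.00 Cr − 2,700.00 Cr) = 216.00 Cr + 18.8% × 2,710.00 Cr = 725.48 Cr
Solidarity Surcharge: 2.9% × 5,410.00 Cr = 156.89 Cr
Pension Levy: 6% × 5,410.00 Cr = 324.60 Cr
Health Levy: 6% × 5,410.00 Cr = 324.60 Cr
Total: 725.48 Cr + 156.89 Cr + 324.60 Cr + 324.60 Cr = 1,531.57 Cr

1,531.57 Cr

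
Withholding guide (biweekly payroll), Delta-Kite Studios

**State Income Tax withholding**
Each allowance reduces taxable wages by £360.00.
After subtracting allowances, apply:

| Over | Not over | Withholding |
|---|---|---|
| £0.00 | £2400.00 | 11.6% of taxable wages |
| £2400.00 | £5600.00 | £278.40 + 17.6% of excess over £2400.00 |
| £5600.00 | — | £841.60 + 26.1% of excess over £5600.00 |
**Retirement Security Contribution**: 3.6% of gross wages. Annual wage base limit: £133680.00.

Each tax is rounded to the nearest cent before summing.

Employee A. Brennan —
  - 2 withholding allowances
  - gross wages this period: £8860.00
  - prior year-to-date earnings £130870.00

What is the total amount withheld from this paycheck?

£1605.70

State Income Tax: taxable = £8860.00 − 2×£360.00 = £8140.00
  £841.60 + 26.1% × (£8140.00 − £5600.00) = £841.60 + 26.1% × £2540.00 = £1504.54
Retirement Security Contribution: cap £133680.00 − YTD £130870.00 = £2810.00 subject; 3.6% × £2810.00 = £101.16
Total: £1504.54 + £101.16 = £1605.70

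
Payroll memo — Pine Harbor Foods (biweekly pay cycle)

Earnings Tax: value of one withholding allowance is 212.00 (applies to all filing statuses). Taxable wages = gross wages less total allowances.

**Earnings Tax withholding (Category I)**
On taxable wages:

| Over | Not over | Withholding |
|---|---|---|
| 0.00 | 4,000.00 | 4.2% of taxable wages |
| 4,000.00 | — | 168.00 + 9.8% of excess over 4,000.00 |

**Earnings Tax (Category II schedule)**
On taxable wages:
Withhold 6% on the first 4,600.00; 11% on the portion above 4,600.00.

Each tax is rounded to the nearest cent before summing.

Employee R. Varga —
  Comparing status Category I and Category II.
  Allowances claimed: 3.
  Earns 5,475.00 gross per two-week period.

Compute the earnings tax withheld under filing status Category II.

302.29

Earnings Tax (Category II): taxable = 5,475.00 − 3×212.00 = 4,839.00
  276.00 + 11% × (4,839.00 − 4,600.00) = 276.00 + 11% × 239.00 = 302.29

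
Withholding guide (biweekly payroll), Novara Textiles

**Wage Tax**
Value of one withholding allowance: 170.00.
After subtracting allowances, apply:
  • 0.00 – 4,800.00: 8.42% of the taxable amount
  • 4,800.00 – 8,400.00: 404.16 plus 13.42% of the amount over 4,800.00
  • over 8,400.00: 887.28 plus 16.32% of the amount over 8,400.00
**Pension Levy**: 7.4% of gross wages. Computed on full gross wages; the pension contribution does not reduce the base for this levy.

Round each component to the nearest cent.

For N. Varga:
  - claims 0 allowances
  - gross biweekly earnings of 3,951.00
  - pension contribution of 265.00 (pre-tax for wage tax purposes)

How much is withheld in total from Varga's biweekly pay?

602.73

Wage Tax: taxable = 3,951.00 − 265.00 = 3,686.00
  8.42% × 3,686.00 = 310.36
Pension Levy: 7.4% × 3,951.00 = 292.37
Total: 310.36 + 292.37 = 602.73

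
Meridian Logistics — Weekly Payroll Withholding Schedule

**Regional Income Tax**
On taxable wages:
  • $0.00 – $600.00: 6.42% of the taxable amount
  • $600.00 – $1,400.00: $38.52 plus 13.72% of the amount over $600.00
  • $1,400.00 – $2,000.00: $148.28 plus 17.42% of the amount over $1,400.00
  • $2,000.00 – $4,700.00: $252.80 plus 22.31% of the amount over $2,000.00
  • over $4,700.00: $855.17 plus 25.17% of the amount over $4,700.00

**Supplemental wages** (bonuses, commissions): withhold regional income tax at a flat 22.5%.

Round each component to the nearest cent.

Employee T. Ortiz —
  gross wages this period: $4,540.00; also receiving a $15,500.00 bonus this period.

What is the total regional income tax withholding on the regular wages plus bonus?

$4,306.97

Regional Income Tax: taxable = $4,540.00
  $252.80 + 22.31% × ($4,540.00 − $2,000.00) = $252.80 + 22.31% × $2,540.00 = $819.47
Supplemental (22.5% flat on bonus): 22.5% × $15,500.00 = $3,487.50
Total regional income tax: $819.47 + $3,487.50 = $4,306.97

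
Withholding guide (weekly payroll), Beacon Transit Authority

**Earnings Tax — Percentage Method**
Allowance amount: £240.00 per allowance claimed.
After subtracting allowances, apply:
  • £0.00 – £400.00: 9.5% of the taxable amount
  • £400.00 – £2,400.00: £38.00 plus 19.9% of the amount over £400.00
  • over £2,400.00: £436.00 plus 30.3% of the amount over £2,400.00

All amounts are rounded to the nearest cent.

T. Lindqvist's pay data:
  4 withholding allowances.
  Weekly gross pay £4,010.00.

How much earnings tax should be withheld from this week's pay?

£632.95

Earnings Tax: taxable = £4,010.00 − 4×£240.00 = £3,050.00
  £436.00 + 30.3% × (£3,050.00 − £2,400.00) = £436.00 + 30.3% × £650.00 = £632.95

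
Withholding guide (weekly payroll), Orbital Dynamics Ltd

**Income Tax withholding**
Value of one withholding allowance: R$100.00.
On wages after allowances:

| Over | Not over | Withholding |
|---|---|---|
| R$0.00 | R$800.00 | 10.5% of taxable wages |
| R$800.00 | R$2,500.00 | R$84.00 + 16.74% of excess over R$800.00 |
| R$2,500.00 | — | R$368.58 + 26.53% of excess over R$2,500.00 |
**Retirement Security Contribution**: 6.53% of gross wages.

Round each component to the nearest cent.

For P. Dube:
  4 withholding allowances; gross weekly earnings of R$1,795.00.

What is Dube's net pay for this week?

R$1,494.19

Income Tax: taxable = R$1,795.00 − 4×R$100.00 = R$1,395.00
  R$84.00 + 16.74% × (R$1,395.00 − R$800.00) = R$84.00 + 16.74% × R$595.00 = R$183.60
Retirement Security Contribution: 6.53% × R$1,795.00 = R$117.21
Total withheld: R$183.60 + R$117.21 = R$300.81
Net pay: R$1,795.00 − R$300.81 = R$1,494.19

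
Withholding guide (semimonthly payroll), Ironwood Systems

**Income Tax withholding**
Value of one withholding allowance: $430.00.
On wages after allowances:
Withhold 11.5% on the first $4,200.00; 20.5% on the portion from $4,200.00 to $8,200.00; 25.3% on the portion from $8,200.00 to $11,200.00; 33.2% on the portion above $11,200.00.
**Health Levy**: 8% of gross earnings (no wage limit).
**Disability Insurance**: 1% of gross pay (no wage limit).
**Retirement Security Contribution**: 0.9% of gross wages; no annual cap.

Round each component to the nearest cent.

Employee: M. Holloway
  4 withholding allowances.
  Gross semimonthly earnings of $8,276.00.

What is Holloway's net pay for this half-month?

Income Tax: taxable = $8,276.00 − 4×$430.00 = $6,556.00
  $483.00 + 20.5% × ($6,556.00 − $4,200.00) = $483.00 + 20.5% × $2,356.00 = $965.98
Health Levy: 8% × $8,276.00 = $662.08
Disability Insurance: 1% × $8,276.00 = $82.76
Retirement Security Contribution: 0.9% × $8,276.00 = $74.48
Total withheld: $965.98 + $662.08 + $82.76 + $74.48 = $1,785.30
Net pay: $8,276.00 − $1,785.30 = $6,490.70

$6,490.70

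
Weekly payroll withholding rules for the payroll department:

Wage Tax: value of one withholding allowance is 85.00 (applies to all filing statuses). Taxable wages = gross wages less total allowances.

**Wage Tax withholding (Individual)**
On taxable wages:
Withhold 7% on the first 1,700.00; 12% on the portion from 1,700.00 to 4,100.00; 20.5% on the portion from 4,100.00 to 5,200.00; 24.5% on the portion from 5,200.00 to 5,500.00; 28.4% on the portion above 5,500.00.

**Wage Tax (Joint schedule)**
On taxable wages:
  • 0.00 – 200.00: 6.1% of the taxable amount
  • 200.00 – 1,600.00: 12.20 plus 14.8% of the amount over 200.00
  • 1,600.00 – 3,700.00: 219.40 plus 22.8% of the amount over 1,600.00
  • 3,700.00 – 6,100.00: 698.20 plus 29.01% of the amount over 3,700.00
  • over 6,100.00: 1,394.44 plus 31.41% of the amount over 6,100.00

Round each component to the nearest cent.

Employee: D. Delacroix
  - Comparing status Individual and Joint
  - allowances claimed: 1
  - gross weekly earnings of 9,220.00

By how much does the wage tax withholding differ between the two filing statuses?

Wage Tax (Individual): taxable = 9,220.00 − 1×85.00 = 9,135.00
  706.00 + 28.4% × (9,135.00 − 5,500.00) = 706.00 + 28.4% × 3,635.00 = 1,738.34
Wage Tax (Joint): taxable = 9,220.00 − 1×85.00 = 9,135.00
  1,394.44 + 31.41% × (9,135.00 − 6,100.00) = 1,394.44 + 31.41% × 3,035.00 = 2,347.73
Difference: |1,738.34 − 2,347.73| = 609.39 (higher under Joint)

609.39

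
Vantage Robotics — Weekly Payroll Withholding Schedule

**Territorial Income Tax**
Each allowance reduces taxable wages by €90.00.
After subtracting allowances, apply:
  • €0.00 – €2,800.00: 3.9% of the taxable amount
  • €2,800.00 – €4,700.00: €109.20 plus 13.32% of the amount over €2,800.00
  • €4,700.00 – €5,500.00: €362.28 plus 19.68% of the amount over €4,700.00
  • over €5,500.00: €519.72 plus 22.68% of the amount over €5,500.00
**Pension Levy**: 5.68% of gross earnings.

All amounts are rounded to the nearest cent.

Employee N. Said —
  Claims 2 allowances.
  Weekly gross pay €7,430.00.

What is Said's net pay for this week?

€6,091.36

Territorial Income Tax: taxable = €7,430.00 − 2×€90.00 = €7,250.00
  €519.72 + 22.68% × (€7,250.00 − €5,500.00) = €519.72 + 22.68% × €1,750.00 = €916.62
Pension Levy: 5.68% × €7,430.00 = €422.02
Total withheld: €916.62 + €422.02 = €1,338.64
Net pay: €7,430.00 − €1,338.64 = €6,091.36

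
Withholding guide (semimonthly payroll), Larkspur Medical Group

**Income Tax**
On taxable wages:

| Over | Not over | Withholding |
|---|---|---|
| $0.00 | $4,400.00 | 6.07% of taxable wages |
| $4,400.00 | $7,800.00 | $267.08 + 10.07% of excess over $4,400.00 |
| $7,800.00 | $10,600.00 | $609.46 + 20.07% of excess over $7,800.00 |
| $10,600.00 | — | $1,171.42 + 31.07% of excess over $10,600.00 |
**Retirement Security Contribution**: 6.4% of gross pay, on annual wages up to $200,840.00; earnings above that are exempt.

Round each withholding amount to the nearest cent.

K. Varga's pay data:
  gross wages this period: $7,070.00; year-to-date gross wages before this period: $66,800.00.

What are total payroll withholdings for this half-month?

$988.43

Income Tax: taxable = $7,070.00
  $267.08 + 10.07% × ($7,070.00 − $4,400.00) = $267.08 + 10.07% × $2,670.00 = $535.95
Retirement Security Contribution: 6.4% × $7,070.00 = $452.48
Total: $535.95 + $452.48 = $988.43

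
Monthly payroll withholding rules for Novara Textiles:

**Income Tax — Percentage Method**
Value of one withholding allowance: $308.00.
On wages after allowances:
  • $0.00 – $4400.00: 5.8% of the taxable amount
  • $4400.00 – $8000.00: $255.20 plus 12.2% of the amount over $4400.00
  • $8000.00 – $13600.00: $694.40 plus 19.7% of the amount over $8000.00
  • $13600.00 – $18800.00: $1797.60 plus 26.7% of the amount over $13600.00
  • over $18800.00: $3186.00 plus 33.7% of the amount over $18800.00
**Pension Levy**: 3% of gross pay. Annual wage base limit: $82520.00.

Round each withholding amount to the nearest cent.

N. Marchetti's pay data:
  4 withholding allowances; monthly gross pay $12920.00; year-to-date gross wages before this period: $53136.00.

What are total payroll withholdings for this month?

Income Tax: taxable = $12920.00 − 4×$308.00 = $11688.00
  $694.40 + 19.7% × ($11688.00 − $8000.00) = $694.40 + 19.7% × $3688.00 = $1420.94
Pension Levy: 3% × $12920.00 = $387.60
Total: $1420.94 + $387.60 = $1808.54

$1808.54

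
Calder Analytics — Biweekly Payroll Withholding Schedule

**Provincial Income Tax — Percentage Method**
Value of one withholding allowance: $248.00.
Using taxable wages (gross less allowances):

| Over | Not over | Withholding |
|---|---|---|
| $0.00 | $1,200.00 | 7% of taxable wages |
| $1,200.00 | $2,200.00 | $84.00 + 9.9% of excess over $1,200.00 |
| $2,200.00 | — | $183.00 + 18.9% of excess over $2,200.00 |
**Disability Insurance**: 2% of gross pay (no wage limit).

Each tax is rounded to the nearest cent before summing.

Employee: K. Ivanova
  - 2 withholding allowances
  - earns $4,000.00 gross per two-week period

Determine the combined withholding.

Provincial Income Tax: taxable = $4,000.00 − 2×$248.00 = $3,504.00
  $183.00 + 18.9% × ($3,504.00 − $2,200.00) = $183.00 + 18.9% × $1,304.00 = $429.46
Disability Insurance: 2% × $4,000.00 = $80.00
Total: $429.46 + $80.00 = $509.46

$509.46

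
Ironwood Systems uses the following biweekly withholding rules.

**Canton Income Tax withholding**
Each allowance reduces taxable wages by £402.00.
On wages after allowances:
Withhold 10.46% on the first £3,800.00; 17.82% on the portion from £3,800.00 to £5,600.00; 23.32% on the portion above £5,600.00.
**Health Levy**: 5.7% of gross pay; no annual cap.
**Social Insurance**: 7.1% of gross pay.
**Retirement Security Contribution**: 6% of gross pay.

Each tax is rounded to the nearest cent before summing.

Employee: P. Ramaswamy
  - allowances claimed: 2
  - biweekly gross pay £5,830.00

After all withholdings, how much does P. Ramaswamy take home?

£4,118.01

Canton Income Tax: taxable = £5,830.00 − 2×£402.00 = £5,026.00
  £397.48 + 17.82% × (£5,026.00 − £3,800.00) = £397.48 + 17.82% × £1,226.00 = £615.95
Health Levy: 5.7% × £5,830.00 = £332.31
Social Insurance: 7.1% × £5,830.00 = £413.93
Retirement Security Contribution: 6% × £5,830.00 = £349.80
Total withheld: £615.95 + £332.31 + £413.93 + £349.80 = £1,711.99
Net pay: £5,830.00 − £1,711.99 = £4,118.01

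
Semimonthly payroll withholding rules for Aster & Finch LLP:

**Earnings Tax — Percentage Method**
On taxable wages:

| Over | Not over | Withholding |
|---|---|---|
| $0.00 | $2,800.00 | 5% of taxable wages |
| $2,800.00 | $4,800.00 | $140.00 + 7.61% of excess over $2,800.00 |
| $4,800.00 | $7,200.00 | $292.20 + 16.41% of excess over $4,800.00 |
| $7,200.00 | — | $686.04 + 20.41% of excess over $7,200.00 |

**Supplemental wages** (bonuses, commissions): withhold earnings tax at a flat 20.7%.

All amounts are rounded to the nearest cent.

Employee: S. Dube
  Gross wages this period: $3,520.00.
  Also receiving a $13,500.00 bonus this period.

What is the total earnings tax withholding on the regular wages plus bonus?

Earnings Tax: taxable = $3,520.00
  $140.00 + 7.61% × ($3,520.00 − $2,800.00) = $140.00 + 7.61% × $720.00 = $194.79
Supplemental (20.7% flat on bonus): 20.7% × $13,500.00 = $2,794.50
Total earnings tax: $194.79 + $2,794.50 = $2,989.29

$2,989.29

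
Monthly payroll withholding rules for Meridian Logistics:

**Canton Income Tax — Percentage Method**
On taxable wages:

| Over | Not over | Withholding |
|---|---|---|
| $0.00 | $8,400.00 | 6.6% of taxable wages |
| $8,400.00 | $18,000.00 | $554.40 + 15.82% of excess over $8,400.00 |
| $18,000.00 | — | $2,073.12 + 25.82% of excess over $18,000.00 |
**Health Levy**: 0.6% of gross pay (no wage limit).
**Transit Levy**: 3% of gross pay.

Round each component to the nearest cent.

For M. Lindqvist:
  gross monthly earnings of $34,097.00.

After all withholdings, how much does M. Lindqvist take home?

$26,640.14

Canton Income Tax: taxable = $34,097.00
  $2,073.12 + 25.82% × ($34,097.00 − $18,000.00) = $2,073.12 + 25.82% × $16,097.00 = $6,229.37
Health Levy: 0.6% × $34,097.00 = $204.58
Transit Levy: 3% × $34,097.00 = $1,022.91
Total withheld: $6,229.37 + $204.58 + $1,022.91 = $7,456.86
Net pay: $34,097.00 − $7,456.86 = $26,640.14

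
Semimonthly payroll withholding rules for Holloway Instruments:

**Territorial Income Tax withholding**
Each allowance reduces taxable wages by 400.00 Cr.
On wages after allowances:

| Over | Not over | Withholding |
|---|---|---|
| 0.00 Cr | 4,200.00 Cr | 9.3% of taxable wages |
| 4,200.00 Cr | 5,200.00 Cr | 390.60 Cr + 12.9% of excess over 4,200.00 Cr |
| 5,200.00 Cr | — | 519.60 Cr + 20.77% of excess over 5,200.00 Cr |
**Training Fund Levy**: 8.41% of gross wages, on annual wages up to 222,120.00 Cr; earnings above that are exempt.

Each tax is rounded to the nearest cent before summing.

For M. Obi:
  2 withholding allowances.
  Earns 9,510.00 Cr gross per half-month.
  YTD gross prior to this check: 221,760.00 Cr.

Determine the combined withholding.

1,278.91 Cr

Territorial Income Tax: taxable = 9,510.00 Cr − 2×400.00 Cr = 8,710.00 Cr
  519.60 Cr + 20.77% × (8,710.00 Cr − 5,200.00 Cr) = 519.60 Cr + 20.77% × 3,510.00 Cr = 1,248.63 Cr
Training Fund Levy: cap 222,120.00 Cr − YTD 221,760.00 Cr = 360.00 Cr subject; 8.41% × 360.00 Cr = 30.28 Cr
Total: 1,248.63 Cr + 30.28 Cr = 1,278.91 Cr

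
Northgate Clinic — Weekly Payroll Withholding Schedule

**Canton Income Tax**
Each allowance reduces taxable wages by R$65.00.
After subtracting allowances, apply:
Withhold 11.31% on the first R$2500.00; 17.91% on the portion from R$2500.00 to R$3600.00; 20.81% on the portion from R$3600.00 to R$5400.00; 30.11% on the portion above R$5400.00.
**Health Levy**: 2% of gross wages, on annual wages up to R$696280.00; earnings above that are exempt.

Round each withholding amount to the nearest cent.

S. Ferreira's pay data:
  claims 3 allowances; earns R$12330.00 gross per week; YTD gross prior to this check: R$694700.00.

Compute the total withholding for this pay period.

R$2913.85

Canton Income Tax: taxable = R$12330.00 − 3×R$65.00 = R$12135.00
  R$854.34 + 30.11% × (R$12135.00 − R$5400.00) = R$854.34 + 30.11% × R$6735.00 = R$2882.25
Health Levy: cap R$696280.00 − YTD R$694700.00 = R$1580.00 subject; 2% × R$1580.00 = R$31.60
Total: R$2882.25 + R$31.60 = R$2913.85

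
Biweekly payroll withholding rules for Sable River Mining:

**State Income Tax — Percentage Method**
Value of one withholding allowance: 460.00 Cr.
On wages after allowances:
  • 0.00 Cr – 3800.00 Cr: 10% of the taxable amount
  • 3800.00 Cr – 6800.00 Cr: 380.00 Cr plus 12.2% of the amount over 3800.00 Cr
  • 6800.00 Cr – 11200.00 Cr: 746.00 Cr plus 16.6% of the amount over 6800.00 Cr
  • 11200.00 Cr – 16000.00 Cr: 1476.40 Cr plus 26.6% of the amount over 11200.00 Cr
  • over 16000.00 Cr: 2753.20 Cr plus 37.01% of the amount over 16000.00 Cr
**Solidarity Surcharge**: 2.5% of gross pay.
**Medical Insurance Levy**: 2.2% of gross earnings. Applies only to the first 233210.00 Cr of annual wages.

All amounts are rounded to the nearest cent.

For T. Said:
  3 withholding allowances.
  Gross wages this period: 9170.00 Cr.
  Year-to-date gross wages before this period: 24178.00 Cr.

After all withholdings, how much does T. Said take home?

State Income Tax: taxable = 9170.00 Cr − 3×460.00 Cr = 7790.00 Cr
  746.00 Cr + 16.6% × (7790.00 Cr − 6800.00 Cr) = 746.00 Cr + 16.6% × 990.00 Cr = 910.34 Cr
Solidarity Surcharge: 2.5% × 9170.00 Cr = 229.25 Cr
Medical Insurance Levy: 2.2% × 9170.00 Cr = 201.74 Cr
Total withheld: 910.34 Cr + 229.25 Cr + 201.74 Cr = 1341.33 Cr
Net pay: 9170.00 Cr − 1341.33 Cr = 7828.67 Cr

7828.67 Cr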